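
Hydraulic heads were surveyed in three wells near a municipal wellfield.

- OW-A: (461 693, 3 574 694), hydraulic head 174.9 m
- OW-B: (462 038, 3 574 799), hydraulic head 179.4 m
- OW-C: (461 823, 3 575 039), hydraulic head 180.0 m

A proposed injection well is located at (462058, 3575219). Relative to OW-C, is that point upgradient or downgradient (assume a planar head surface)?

Differences from OW-A: to OW-B (Δx, Δy, Δh) = (345, 105, +4.5); to OW-C = (130, 345, +5.1).
Solve a·Δx + b·Δy = Δh: det = 345·345 − 130·105 = 105375.
∂h/∂x = [(+4.5)·345 − (+5.1)·105] / 105375 = +0.009651
∂h/∂y = [345·(+5.1) − 130·(+4.5)] / 105375 = +0.01115
Head at (462058, 3575219) = 174.9 + (+0.009651)·(365) + (+0.01115)·(525) = 184.27 m.
That is higher than the 180.0 m at OW-C, so the point is upgradient.

upgradient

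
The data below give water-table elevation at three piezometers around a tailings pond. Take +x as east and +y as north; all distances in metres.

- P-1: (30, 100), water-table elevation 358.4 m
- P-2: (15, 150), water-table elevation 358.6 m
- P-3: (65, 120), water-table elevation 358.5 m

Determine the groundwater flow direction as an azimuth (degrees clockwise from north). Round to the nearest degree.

With h = a·x + b·y + c and P-1 as origin, the differences give:
  (-15)·a + 50·b = +0.2
  35·a + 20·b = +0.1
Eliminate b (×20 and ×50, subtract): -2050·a = -1.00 → a = ∂h/∂x = +0.0004878
Back-substitute: b = ∂h/∂y = +0.004146.
Flow direction (−∇h) has components (-0.0004878 E, -0.004146 N).
Azimuth = atan2(E, N) = atan2(-0.0004878, -0.004146) = 186.7° ≈ 187°.

187°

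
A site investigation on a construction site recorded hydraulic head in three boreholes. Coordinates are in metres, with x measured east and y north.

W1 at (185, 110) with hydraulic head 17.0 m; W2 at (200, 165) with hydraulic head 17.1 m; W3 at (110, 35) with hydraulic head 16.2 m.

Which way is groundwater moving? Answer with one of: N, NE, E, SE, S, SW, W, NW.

Differences from W1: to W2 (Δx, Δy, Δh) = (15, 55, +0.1); to W3 = (-75, -75, -0.8).
Determinant of the coordinate differences = 15·(-75) − (-75)·55 = 3000.
∂h/∂x = [(+0.1)·(-75) − (-0.8)·55] / 3000 = +0.01217
∂h/∂y = [15·(-0.8) − (-75)·(+0.1)] / 3000 = -0.001500
Flow = −∇h = (-0.01217 east, +0.001500 north), which points west.

W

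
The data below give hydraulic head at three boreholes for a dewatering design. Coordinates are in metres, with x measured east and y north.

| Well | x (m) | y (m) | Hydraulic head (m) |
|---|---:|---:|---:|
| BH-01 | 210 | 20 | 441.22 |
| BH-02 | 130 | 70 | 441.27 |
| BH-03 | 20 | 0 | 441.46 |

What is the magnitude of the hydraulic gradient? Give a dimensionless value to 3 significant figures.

Taking BH-01 as reference: BH-02−BH-01 = (-80, 50, +0.05); BH-03−BH-01 = (-190, -20, +0.24).
Solve a·Δx + b·Δy = Δh: det = (-80)·(-20) − (-190)·50 = 11100.
∂h/∂x = [(+0.05)·(-20) − (+0.24)·50] / 11100 = -0.001171
∂h/∂y = [(-80)·(+0.24) − (-190)·(+0.05)] / 11100 = -0.0008739
|∇h| = √(-0.001171² + -0.0008739²) = 0.001461

0.00146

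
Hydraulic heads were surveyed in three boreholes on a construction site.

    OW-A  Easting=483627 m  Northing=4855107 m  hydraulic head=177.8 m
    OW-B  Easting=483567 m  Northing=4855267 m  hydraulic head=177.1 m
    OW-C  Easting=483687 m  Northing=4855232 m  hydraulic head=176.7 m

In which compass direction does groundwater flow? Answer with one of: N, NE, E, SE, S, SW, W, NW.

Three-point gradient (reference OW-A): Δ to OW-B = (-60, 160, -0.7), Δ to OW-C = (60, 125, -1.1).
∂h/∂x = -0.005175, ∂h/∂y = -0.006316 (det = -17100).
Flow = −∇h = (+0.005175 east, +0.006316 north), which points northeast.

NE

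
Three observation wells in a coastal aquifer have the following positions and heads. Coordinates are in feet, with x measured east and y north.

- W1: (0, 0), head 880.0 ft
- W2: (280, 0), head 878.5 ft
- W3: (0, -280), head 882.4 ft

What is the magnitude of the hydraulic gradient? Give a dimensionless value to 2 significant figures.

0.010

∂h/∂x = (878.5 − 880.0) / (280 − 0) = -0.005357
∂h/∂y = (882.4 − 880.0) / (-280 − 0) = -0.008571
|∇h| = √(-0.005357² + -0.008571²) = 0.01011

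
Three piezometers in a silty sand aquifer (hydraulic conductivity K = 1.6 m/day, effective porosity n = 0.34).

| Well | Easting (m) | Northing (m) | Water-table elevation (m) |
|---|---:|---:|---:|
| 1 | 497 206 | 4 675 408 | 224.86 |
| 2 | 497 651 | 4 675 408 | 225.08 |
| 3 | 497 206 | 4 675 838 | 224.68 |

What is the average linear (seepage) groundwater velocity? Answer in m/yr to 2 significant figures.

∂h/∂x = (225.08 − 224.86) / (497651 − 497206) = +0.0004944
∂h/∂y = (224.68 − 224.86) / (4675838 − 4675408) = -0.0004186
|∇h| = √(0.0004944² + -0.0004186²) = 0.0006478
Seepage velocity v = K·i/n = 1.6 × 0.0006478 / 0.34 = 0.003048 m/day = 1.113 m/yr.

1.1 m/yr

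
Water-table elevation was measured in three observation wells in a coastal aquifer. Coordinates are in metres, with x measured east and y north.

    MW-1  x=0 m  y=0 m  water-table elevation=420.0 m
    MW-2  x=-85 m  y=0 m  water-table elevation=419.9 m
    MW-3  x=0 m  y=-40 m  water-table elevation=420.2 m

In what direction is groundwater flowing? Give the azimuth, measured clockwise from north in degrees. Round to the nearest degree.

347°

∂h/∂x = (419.9 − 420.0) / (-85 − 0) = +0.001176
∂h/∂y = (420.2 − 420.0) / (-40 − 0) = -0.005000
Flow direction (−∇h) has components (-0.001176 E, +0.005000 N).
Azimuth = atan2(E, N) = atan2(-0.001176, +0.005000) = 346.8° ≈ 347°.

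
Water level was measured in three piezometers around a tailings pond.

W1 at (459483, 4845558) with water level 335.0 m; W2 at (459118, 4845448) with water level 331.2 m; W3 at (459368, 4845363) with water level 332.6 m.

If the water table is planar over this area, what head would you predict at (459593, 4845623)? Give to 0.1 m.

With h = a·x + b·y + c and W1 as origin, the differences give:
  (-365)·a + (-110)·b = -3.8
  (-115)·a + (-195)·b = -2.4
Eliminate b (×(-195) and ×(-110), subtract): 58525·a = 477.00 → a = ∂h/∂x = +0.008150
Back-substitute: b = ∂h/∂y = +0.007501.
h(459593, 4845623) = 335.0 + (+0.008150)·(110) + (+0.007501)·(65) = 335.0 +0.897 +0.488 = 336.384 m.

336.4 m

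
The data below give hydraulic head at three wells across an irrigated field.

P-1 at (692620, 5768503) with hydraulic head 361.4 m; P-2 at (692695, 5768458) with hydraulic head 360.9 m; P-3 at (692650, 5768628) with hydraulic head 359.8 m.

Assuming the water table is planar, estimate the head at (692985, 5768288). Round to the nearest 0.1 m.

358.9 m

Taking P-1 as reference: P-2−P-1 = (75, -45, -0.5); P-3−P-1 = (30, 125, -1.6).
Solve a·Δx + b·Δy = Δh: det = 75·125 − 30·(-45) = 10725.
∂h/∂x = [(-0.5)·125 − (-1.6)·(-45)] / 10725 = -0.01254
∂h/∂y = [75·(-1.6) − 30·(-0.5)] / 10725 = -0.009790
h(692985, 5768288) = 361.4 + (-0.01254)·(365) + (-0.009790)·(-215) = 361.4 -4.577 +2.105 = 358.928 m.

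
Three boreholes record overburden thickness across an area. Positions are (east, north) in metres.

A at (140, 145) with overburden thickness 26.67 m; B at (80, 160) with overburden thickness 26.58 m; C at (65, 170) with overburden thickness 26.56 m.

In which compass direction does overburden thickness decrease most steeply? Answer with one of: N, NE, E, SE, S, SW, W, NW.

Taking A as reference: B−A = (-60, 15, -0.09); C−A = (-75, 25, -0.11).
Solve a·Δx + b·Δy = Δd: det = (-60)·25 − (-75)·15 = -375.
∂d/∂x = [(-0.09)·25 − (-0.11)·15] / -375 = +0.001600
∂d/∂y = [(-60)·(-0.11) − (-75)·(-0.09)] / -375 = +0.0004000
Steepest decrease is along −∇f = (-0.001600 E, -0.0004000 N) → west.

W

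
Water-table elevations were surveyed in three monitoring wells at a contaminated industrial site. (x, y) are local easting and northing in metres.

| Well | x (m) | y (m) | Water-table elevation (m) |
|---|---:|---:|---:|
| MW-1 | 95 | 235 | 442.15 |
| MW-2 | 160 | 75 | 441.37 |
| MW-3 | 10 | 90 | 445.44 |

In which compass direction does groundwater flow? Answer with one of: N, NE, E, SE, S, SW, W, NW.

E

Differences from MW-1: to MW-2 (Δx, Δy, Δh) = (65, -160, -0.78); to MW-3 = (-85, -145, +3.29).
Determinant of the coordinate differences = 65·(-145) − (-85)·(-160) = -23025.
∂h/∂x = [(-0.78)·(-145) − (+3.29)·(-160)] / -23025 = -0.02777
∂h/∂y = [65·(+3.29) − (-85)·(-0.78)] / -23025 = -0.006408
Flow = −∇h = (+0.02777 east, +0.006408 north), which points east.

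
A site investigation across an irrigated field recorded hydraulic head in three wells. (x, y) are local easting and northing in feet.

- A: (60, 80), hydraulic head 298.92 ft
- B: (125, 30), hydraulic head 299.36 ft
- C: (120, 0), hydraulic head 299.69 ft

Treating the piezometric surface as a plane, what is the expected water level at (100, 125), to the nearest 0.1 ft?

298.4 ft

Three-point gradient (reference A): Δ to B = (65, -50, +0.44), Δ to C = (60, -80, +0.77).
∂h/∂x = -0.001500, ∂h/∂y = -0.01075 (det = -2200).
h(100, 125) = 298.92 + (-0.001500)·(40) + (-0.01075)·(45) = 298.92 -0.060 -0.484 = 298.376 ft.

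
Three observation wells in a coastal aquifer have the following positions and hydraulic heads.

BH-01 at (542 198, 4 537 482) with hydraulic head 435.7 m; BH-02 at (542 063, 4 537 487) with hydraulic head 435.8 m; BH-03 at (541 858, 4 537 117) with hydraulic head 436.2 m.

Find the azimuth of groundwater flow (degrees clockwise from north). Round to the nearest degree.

049°

Taking BH-01 as reference: BH-02−BH-01 = (-135, 5, +0.1); BH-03−BH-01 = (-340, -365, +0.5).
Determinant of the coordinate differences = (-135)·(-365) − (-340)·5 = 50975.
∂h/∂x = [(+0.1)·(-365) − (+0.5)·5] / 50975 = -0.0007651
∂h/∂y = [(-135)·(+0.5) − (-340)·(+0.1)] / 50975 = -0.0006572
Flow direction (−∇h) has components (+0.0007651 E, +0.0006572 N).
Azimuth = atan2(E, N) = atan2(+0.0007651, +0.0006572) = 49.3° ≈ 049°.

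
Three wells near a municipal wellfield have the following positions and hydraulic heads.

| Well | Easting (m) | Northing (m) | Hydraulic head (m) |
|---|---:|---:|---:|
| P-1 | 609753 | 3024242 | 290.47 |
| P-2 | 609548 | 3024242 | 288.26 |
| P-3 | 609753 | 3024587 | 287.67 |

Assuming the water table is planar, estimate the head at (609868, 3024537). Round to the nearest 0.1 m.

∂h/∂x = (288.26 − 290.47) / (609548 − 609753) = +0.01078
∂h/∂y = (287.67 − 290.47) / (3024587 − 3024242) = -0.008116
h(609868, 3024537) = 290.47 + (+0.01078)·(115) + (-0.008116)·(295) = 290.47 +1.240 -2.394 = 289.316 m.

289.3 m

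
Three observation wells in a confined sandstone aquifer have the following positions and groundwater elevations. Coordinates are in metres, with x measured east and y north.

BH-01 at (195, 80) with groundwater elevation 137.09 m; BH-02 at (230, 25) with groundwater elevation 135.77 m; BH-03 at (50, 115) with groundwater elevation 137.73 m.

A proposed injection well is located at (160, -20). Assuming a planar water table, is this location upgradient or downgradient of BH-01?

downgradient

Taking BH-01 as reference: BH-02−BH-01 = (35, -55, -1.32); BH-03−BH-01 = (-145, 35, +0.64).
Solve a·Δx + b·Δy = Δh: det = 35·35 − (-145)·(-55) = -6750.
∂h/∂x = [(-1.32)·35 − (+0.64)·(-55)] / -6750 = +0.001630
∂h/∂y = [35·(+0.64) − (-145)·(-1.32)] / -6750 = +0.02504
Head at (160, -20) = 137.09 + (+0.001630)·(-35) + (+0.02504)·(-100) = 134.53 m.
That is lower than the 137.09 m at BH-01, so the point is downgradient.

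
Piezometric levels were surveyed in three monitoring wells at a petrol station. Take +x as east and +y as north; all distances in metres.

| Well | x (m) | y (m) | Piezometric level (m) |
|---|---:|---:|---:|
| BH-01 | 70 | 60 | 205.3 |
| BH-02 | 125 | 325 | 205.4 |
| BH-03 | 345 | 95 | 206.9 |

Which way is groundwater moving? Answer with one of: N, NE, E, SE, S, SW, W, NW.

W

With h = a·x + b·y + c and BH-01 as origin, the differences give:
  55·a + 265·b = +0.1
  275·a + 35·b = +1.6
Eliminate b (×35 and ×265, subtract): -70950·a = -420.50 → a = ∂h/∂x = +0.005927
Back-substitute: b = ∂h/∂y = -0.0008527.
Flow = −∇h = (-0.005927 east, +0.0008527 north), which points west.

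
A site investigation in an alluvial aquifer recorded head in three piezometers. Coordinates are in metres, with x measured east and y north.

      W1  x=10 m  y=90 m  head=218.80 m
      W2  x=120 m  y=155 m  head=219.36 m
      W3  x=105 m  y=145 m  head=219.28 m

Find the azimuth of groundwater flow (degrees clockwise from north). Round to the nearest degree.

225°

Taking W1 as reference: W2−W1 = (110, 65, +0.56); W3−W1 = (95, 55, +0.48).
Determinant of the coordinate differences = 110·55 − 95·65 = -125.
∂h/∂x = [(+0.56)·55 − (+0.48)·65] / -125 = +0.003200
∂h/∂y = [110·(+0.48) − 95·(+0.56)] / -125 = +0.003200
Flow direction (−∇h) has components (-0.003200 E, -0.003200 N).
Azimuth = atan2(E, N) = atan2(-0.003200, -0.003200) = 225.0° ≈ 225°.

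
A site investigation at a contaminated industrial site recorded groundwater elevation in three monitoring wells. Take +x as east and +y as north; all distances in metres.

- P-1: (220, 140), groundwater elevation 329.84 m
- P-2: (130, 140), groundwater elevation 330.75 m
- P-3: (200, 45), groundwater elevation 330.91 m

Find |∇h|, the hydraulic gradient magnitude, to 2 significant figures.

0.014

With h = a·x + b·y + c and P-1 as origin, the differences give:
  (-90)·a + 0·b = +0.91
  (-20)·a + (-95)·b = +1.07
Eliminate b (×(-95) and ×0, subtract): 8550·a = -86.450 → a = ∂h/∂x = -0.01011
Back-substitute: b = ∂h/∂y = -0.009135.
|∇h| = √(-0.01011² + -0.009135²) = 0.01363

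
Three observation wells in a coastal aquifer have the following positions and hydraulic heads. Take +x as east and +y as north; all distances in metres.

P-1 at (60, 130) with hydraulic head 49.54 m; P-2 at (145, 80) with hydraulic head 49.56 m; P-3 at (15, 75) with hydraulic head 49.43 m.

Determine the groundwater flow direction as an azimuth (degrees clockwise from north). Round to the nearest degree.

Differences from P-1: to P-2 (Δx, Δy, Δh) = (85, -50, +0.02); to P-3 = (-45, -55, -0.11).
Determinant of the coordinate differences = 85·(-55) − (-45)·(-50) = -6925.
∂h/∂x = [(+0.02)·(-55) − (-0.11)·(-50)] / -6925 = +0.0009531
∂h/∂y = [85·(-0.11) − (-45)·(+0.02)] / -6925 = +0.001220
Flow direction (−∇h) has components (-0.0009531 E, -0.001220 N).
Azimuth = atan2(E, N) = atan2(-0.0009531, -0.001220) = 218.0° ≈ 218°.

218°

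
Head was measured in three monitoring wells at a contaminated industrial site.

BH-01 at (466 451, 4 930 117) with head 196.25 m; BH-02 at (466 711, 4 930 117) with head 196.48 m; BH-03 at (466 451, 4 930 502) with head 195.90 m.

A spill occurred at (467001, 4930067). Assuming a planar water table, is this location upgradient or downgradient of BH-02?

∂h/∂x = (196.48 − 196.25) / (466711 − 466451) = +0.0008846
∂h/∂y = (195.90 − 196.25) / (4930502 − 4930117) = -0.0009091
Head at (467001, 4930067) = 196.25 + (+0.0008846)·(550) + (-0.0009091)·(-50) = 196.78 m.
That is higher than the 196.48 m at BH-02, so the point is upgradient.

upgradient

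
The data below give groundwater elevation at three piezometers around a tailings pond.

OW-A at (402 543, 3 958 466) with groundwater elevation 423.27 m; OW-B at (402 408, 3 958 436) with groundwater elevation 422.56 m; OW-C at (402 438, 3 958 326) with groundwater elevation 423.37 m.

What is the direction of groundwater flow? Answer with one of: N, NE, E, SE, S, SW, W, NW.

Taking OW-A as reference: OW-B−OW-A = (-135, -30, -0.71); OW-C−OW-A = (-105, -140, +0.10).
Solve a·Δx + b·Δy = Δh: det = (-135)·(-140) − (-105)·(-30) = 15750.
∂h/∂x = [(-0.71)·(-140) − (+0.10)·(-30)] / 15750 = +0.006502
∂h/∂y = [(-135)·(+0.10) − (-105)·(-0.71)] / 15750 = -0.005590
Flow = −∇h = (-0.006502 east, +0.005590 north), which points northwest.

NW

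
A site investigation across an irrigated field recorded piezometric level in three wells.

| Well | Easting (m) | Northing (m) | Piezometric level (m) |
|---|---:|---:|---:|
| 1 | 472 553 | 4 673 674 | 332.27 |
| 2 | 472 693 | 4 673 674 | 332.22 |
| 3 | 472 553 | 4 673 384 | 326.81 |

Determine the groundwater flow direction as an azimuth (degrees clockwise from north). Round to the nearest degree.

179°

∂h/∂x = (332.22 − 332.27) / (472693 − 472553) = -0.0003571
∂h/∂y = (326.81 − 332.27) / (4673384 − 4673674) = +0.01883
Flow direction (−∇h) has components (+0.0003571 E, -0.01883 N).
Azimuth = atan2(E, N) = atan2(+0.0003571, -0.01883) = 178.9° ≈ 179°.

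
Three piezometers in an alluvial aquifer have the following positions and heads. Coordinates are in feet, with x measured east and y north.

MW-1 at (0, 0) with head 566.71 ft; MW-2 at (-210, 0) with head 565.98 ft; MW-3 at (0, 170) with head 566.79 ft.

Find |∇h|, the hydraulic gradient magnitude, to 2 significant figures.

0.0035

∂h/∂x = (565.98 − 566.71) / (-210 − 0) = +0.003476
∂h/∂y = (566.79 − 566.71) / (170 − 0) = +0.0004706
|∇h| = √(0.003476² + 0.0004706²) = 0.003508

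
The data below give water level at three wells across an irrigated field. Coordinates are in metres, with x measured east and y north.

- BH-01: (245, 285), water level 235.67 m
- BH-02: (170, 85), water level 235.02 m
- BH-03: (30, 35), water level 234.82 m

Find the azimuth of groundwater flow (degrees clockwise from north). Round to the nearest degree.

Taking BH-01 as reference: BH-02−BH-01 = (-75, -200, -0.65); BH-03−BH-01 = (-215, -250, -0.85).
Solve a·Δx + b·Δy = Δh: det = (-75)·(-250) − (-215)·(-200) = -24250.
∂h/∂x = [(-0.65)·(-250) − (-0.85)·(-200)] / -24250 = +0.0003093
∂h/∂y = [(-75)·(-0.85) − (-215)·(-0.65)] / -24250 = +0.003134
Flow direction (−∇h) has components (-0.0003093 E, -0.003134 N).
Azimuth = atan2(E, N) = atan2(-0.0003093, -0.003134) = 185.6° ≈ 186°.

186°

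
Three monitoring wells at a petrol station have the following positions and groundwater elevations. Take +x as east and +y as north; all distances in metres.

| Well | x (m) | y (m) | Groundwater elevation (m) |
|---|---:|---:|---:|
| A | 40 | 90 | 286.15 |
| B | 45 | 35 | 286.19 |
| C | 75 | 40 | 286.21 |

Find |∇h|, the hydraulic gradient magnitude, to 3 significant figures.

0.00102

Differences from A: to B (Δx, Δy, Δh) = (5, -55, +0.04); to C = (35, -50, +0.06).
Determinant of the coordinate differences = 5·(-50) − 35·(-55) = 1675.
∂h/∂x = [(+0.04)·(-50) − (+0.06)·(-55)] / 1675 = +0.0007761
∂h/∂y = [5·(+0.06) − 35·(+0.04)] / 1675 = -0.0006567
|∇h| = √(0.0007761² + -0.0006567²) = 0.001017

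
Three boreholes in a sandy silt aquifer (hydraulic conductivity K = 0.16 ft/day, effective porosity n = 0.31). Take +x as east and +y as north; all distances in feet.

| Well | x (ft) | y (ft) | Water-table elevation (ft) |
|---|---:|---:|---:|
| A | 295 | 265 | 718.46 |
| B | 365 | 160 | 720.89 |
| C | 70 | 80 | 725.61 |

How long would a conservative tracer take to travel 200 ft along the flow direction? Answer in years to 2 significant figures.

36 years

Taking A as reference: B−A = (70, -105, +2.43); C−A = (-225, -185, +7.15).
Determinant of the coordinate differences = 70·(-185) − (-225)·(-105) = -36575.
∂h/∂x = [(+2.43)·(-185) − (+7.15)·(-105)] / -36575 = -0.008235
∂h/∂y = [70·(+7.15) − (-225)·(+2.43)] / -36575 = -0.02863
|∇h| = √(-0.008235² + -0.02863²) = 0.02979
Seepage velocity v = K·i/n = 0.16 × 0.02979 / 0.31 = 0.01538 ft/day.
t = 200 / 0.01538 = 1.3e+04 days = 35.6 years.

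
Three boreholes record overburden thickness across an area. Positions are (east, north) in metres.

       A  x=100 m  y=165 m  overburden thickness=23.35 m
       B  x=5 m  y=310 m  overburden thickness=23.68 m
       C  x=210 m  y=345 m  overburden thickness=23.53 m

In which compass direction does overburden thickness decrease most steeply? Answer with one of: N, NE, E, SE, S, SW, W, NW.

Taking A as reference: B−A = (-95, 145, +0.33); C−A = (110, 180, +0.18).
Determinant of the coordinate differences = (-95)·180 − 110·145 = -33050.
∂d/∂x = [(+0.33)·180 − (+0.18)·145] / -33050 = -0.001008
∂d/∂y = [(-95)·(+0.18) − 110·(+0.33)] / -33050 = +0.001616
Steepest decrease is along −∇f = (+0.001008 E, -0.001616 N) → southeast.

SE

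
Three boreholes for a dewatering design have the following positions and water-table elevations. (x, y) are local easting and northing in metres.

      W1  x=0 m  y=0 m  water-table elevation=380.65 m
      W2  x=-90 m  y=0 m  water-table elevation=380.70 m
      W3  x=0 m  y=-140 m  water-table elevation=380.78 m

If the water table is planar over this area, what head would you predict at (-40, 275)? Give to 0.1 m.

380.4 m

∂h/∂x = (380.70 − 380.65) / (-90 − 0) = -0.0005556
∂h/∂y = (380.78 − 380.65) / (-140 − 0) = -0.0009286
h(-40, 275) = 380.65 + (-0.0005556)·(-40) + (-0.0009286)·(275) = 380.65 +0.022 -0.255 = 380.417 m.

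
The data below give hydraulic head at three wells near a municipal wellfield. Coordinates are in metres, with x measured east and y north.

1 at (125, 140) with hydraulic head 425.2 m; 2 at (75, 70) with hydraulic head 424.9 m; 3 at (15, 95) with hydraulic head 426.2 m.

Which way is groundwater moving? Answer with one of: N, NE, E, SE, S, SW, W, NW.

Taking 1 as reference: 2−1 = (-50, -70, -0.3); 3−1 = (-110, -45, +1.0).
Solve a·Δx + b·Δy = Δh: det = (-50)·(-45) − (-110)·(-70) = -5450.
∂h/∂x = [(-0.3)·(-45) − (+1.0)·(-70)] / -5450 = -0.01532
∂h/∂y = [(-50)·(+1.0) − (-110)·(-0.3)] / -5450 = +0.01523
Flow = −∇h = (+0.01532 east, -0.01523 north), which points southeast.

SE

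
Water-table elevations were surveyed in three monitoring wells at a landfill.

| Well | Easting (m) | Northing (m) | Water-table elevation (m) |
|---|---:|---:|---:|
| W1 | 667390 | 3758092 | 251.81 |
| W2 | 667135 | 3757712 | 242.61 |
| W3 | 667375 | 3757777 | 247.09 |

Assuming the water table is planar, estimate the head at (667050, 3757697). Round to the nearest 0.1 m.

With h = a·x + b·y + c and W1 as origin, the differences give:
  (-255)·a + (-380)·b = -9.20
  (-15)·a + (-315)·b = -4.72
Eliminate b (×(-315) and ×(-380), subtract): 74625·a = 1104.400 → a = ∂h/∂x = +0.01480
Back-substitute: b = ∂h/∂y = +0.01428.
h(667050, 3757697) = 251.81 + (+0.01480)·(-340) + (+0.01428)·(-395) = 251.81 -5.032 -5.640 = 241.138 m.

241.1 m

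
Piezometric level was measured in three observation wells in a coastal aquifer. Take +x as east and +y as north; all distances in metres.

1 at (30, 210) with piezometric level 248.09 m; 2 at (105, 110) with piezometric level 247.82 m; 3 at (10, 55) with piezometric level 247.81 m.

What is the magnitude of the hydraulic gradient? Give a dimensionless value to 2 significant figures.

0.0022

Taking 1 as reference: 2−1 = (75, -100, -0.27); 3−1 = (-20, -155, -0.28).
Solve a·Δx + b·Δy = Δh: det = 75·(-155) − (-20)·(-100) = -13625.
∂h/∂x = [(-0.27)·(-155) − (-0.28)·(-100)] / -13625 = -0.001017
∂h/∂y = [75·(-0.28) − (-20)·(-0.27)] / -13625 = +0.001938
|∇h| = √(-0.001017² + 0.001938²) = 0.002189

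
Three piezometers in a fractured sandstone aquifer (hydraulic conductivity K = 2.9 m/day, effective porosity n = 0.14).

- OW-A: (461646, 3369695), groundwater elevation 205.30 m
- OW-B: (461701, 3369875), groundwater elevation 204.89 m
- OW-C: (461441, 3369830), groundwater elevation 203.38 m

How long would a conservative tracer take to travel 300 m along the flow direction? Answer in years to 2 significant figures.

Three-point gradient (reference OW-A): Δ to OW-B = (55, 180, -0.41), Δ to OW-C = (-205, 135, -1.92).
∂h/∂x = +0.006548, ∂h/∂y = -0.004279 (det = 44325).
|∇h| = √(0.006548² + -0.004279²) = 0.007822
Seepage velocity v = K·i/n = 2.9 × 0.007822 / 0.14 = 0.162 m/day.
t = 300 / 0.162 = 1852 days = 5.07 years.

5.1 years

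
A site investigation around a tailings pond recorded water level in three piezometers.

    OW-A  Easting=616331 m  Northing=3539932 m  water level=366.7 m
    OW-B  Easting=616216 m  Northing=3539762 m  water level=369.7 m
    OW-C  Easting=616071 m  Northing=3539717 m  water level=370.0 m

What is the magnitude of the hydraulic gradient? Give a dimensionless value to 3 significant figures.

With h = a·x + b·y + c and OW-A as origin, the differences give:
  (-115)·a + (-170)·b = +3.0
  (-260)·a + (-215)·b = +3.3
Eliminate b (×(-215) and ×(-170), subtract): -19475·a = -84.00 → a = ∂h/∂x = +0.004313
Back-substitute: b = ∂h/∂y = -0.02056.
|∇h| = √(0.004313² + -0.02056²) = 0.02101

0.0210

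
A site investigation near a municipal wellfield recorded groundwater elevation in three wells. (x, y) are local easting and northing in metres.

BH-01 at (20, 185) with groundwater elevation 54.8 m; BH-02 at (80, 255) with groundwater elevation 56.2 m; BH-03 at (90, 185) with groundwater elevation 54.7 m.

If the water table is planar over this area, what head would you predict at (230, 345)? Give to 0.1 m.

57.9 m

Taking BH-01 as reference: BH-02−BH-01 = (60, 70, +1.4); BH-03−BH-01 = (70, 0, -0.1).
Determinant of the coordinate differences = 60·0 − 70·70 = -4900.
∂h/∂x = [(+1.4)·0 − (-0.1)·70] / -4900 = -0.001429
∂h/∂y = [60·(-0.1) − 70·(+1.4)] / -4900 = +0.02122
h(230, 345) = 54.8 + (-0.001429)·(210) + (+0.02122)·(160) = 54.8 -0.300 +3.396 = 57.896 m.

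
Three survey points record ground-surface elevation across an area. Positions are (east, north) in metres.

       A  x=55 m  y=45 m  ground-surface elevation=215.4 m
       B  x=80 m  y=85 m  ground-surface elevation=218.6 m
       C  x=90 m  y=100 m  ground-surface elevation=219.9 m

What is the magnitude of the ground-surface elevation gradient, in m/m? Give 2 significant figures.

Differences from A: to B (Δx, Δy, Δh) = (25, 40, +3.2); to C = (35, 55, +4.5).
Solve a·Δx + b·Δy = Δz: det = 25·55 − 35·40 = -25.
∂z/∂x = [(+3.2)·55 − (+4.5)·40] / -25 = +0.1600
∂z/∂y = [25·(+4.5) − 35·(+3.2)] / -25 = -0.02000
|∇f| = √(0.1600² + -0.02000²) = 0.1612 m/m

0.16 m/m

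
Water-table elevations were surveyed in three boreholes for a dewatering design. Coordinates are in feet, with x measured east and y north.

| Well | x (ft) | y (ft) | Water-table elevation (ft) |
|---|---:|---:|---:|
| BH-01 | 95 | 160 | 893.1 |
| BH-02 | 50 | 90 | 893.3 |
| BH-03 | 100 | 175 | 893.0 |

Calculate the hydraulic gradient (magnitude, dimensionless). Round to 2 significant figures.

0.016

Taking BH-01 as reference: BH-02−BH-01 = (-45, -70, +0.2); BH-03−BH-01 = (5, 15, -0.1).
Solve a·Δx + b·Δy = Δh: det = (-45)·15 − 5·(-70) = -325.
∂h/∂x = [(+0.2)·15 − (-0.1)·(-70)] / -325 = +0.01231
∂h/∂y = [(-45)·(-0.1) − 5·(+0.2)] / -325 = -0.01077
|∇h| = √(0.01231² + -0.01077²) = 0.01636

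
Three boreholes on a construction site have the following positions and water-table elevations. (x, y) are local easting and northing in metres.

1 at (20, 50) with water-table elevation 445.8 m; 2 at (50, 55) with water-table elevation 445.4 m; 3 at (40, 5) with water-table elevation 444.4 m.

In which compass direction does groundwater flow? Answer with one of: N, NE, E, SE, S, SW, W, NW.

SE

With h = a·x + b·y + c and 1 as origin, the differences give:
  30·a + 5·b = -0.4
  20·a + (-45)·b = -1.4
Eliminate b (×(-45) and ×5, subtract): -1450·a = 25.00 → a = ∂h/∂x = -0.01724
Back-substitute: b = ∂h/∂y = +0.02345.
Flow = −∇h = (+0.01724 east, -0.02345 north), which points southeast.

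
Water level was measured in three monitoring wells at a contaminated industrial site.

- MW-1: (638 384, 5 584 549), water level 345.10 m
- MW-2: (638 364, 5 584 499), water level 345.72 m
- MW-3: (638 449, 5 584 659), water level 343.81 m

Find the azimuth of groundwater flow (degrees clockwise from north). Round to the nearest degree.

346°

With h = a·x + b·y + c and MW-1 as origin, the differences give:
  (-20)·a + (-50)·b = +0.62
  65·a + 110·b = -1.29
Eliminate b (×110 and ×(-50), subtract): 1050·a = 3.700 → a = ∂h/∂x = +0.003524
Back-substitute: b = ∂h/∂y = -0.01381.
Flow direction (−∇h) has components (-0.003524 E, +0.01381 N).
Azimuth = atan2(E, N) = atan2(-0.003524, +0.01381) = 345.7° ≈ 346°.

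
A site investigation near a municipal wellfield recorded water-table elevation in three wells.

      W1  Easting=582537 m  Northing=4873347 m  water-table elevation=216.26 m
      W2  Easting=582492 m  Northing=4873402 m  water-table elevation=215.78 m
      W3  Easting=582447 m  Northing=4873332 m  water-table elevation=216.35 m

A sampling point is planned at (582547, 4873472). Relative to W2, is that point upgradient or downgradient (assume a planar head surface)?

Taking W1 as reference: W2−W1 = (-45, 55, -0.48); W3−W1 = (-90, -15, +0.09).
Determinant of the coordinate differences = (-45)·(-15) − (-90)·55 = 5625.
∂h/∂x = [(-0.48)·(-15) − (+0.09)·55] / 5625 = +0.0004000
∂h/∂y = [(-45)·(+0.09) − (-90)·(-0.48)] / 5625 = -0.008400
Head at (582547, 4873472) = 216.26 + (+0.0004000)·(10) + (-0.008400)·(125) = 215.21 m.
That is lower than the 215.78 m at W2, so the point is downgradient.

downgradient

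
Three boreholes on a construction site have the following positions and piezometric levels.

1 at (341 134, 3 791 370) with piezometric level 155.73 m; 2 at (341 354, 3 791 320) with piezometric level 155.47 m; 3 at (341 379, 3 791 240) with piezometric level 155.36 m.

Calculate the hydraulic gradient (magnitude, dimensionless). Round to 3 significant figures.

0.00143

Differences from 1: to 2 (Δx, Δy, Δh) = (220, -50, -0.26); to 3 = (245, -130, -0.37).
Determinant of the coordinate differences = 220·(-130) − 245·(-50) = -16350.
∂h/∂x = [(-0.26)·(-130) − (-0.37)·(-50)] / -16350 = -0.0009358
∂h/∂y = [220·(-0.37) − 245·(-0.26)] / -16350 = +0.001083
|∇h| = √(-0.0009358² + 0.001083²) = 0.001431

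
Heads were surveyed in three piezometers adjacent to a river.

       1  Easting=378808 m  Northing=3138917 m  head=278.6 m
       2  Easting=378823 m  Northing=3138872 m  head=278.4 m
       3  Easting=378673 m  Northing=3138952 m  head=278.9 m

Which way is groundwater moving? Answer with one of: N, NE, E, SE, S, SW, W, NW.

With h = a·x + b·y + c and 1 as origin, the differences give:
  15·a + (-45)·b = -0.2
  (-135)·a + 35·b = +0.3
Eliminate b (×35 and ×(-45), subtract): -5550·a = 6.50 → a = ∂h/∂x = -0.001171
Back-substitute: b = ∂h/∂y = +0.004054.
Flow = −∇h = (+0.001171 east, -0.004054 north), which points south.

S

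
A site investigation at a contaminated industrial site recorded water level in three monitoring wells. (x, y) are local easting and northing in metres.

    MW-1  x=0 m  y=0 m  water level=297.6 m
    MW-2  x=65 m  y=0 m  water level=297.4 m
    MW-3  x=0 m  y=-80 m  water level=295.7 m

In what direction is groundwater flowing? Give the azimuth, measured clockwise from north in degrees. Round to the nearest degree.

173°

∂h/∂x = (297.4 − 297.6) / (65 − 0) = -0.003077
∂h/∂y = (295.7 − 297.6) / (-80 − 0) = +0.02375
Flow direction (−∇h) has components (+0.003077 E, -0.02375 N).
Azimuth = atan2(E, N) = atan2(+0.003077, -0.02375) = 172.6° ≈ 173°.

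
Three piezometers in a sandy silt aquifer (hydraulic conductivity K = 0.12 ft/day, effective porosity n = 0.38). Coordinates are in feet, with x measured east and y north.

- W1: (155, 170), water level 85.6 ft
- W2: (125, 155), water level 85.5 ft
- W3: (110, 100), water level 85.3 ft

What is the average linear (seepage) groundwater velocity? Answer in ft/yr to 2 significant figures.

Taking W1 as reference: W2−W1 = (-30, -15, -0.1); W3−W1 = (-45, -70, -0.3).
Determinant of the coordinate differences = (-30)·(-70) − (-45)·(-15) = 1425.
∂h/∂x = [(-0.1)·(-70) − (-0.3)·(-15)] / 1425 = +0.001754
∂h/∂y = [(-30)·(-0.3) − (-45)·(-0.1)] / 1425 = +0.003158
|∇h| = √(0.001754² + 0.003158²) = 0.003612
Seepage velocity v = K·i/n = 0.12 × 0.003612 / 0.38 = 0.001141 ft/day = 0.4168 ft/yr.

0.42 ft/yr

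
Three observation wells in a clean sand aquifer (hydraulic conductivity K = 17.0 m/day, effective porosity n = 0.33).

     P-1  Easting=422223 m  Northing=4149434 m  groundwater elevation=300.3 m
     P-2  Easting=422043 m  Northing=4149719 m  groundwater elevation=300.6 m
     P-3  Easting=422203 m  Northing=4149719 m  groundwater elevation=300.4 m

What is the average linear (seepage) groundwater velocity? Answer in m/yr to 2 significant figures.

With h = a·x + b·y + c and P-1 as origin, the differences give:
  (-180)·a + 285·b = +0.3
  (-20)·a + 285·b = +0.1
Eliminate b (×285 and ×285, subtract): -45600·a = 57.00 → a = ∂h/∂x = -0.001250
Back-substitute: b = ∂h/∂y = +0.0002632.
|∇h| = √(-0.001250² + 0.0002632²) = 0.001277
Seepage velocity v = K·i/n = 17.0 × 0.001277 / 0.33 = 0.06578 m/day = 24.03 m/yr.

24 m/yr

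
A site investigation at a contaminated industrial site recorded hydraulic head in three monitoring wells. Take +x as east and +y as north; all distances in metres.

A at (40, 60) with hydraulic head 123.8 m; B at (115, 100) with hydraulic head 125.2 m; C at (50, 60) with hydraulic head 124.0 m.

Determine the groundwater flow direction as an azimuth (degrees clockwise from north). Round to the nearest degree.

277°

Taking A as reference: B−A = (75, 40, +1.4); C−A = (10, 0, +0.2).
Solve a·Δx + b·Δy = Δh: det = 75·0 − 10·40 = -400.
∂h/∂x = [(+1.4)·0 − (+0.2)·40] / -400 = +0.02000
∂h/∂y = [75·(+0.2) − 10·(+1.4)] / -400 = -0.002500
Flow direction (−∇h) has components (-0.02000 E, +0.002500 N).
Azimuth = atan2(E, N) = atan2(-0.02000, +0.002500) = 277.1° ≈ 277°.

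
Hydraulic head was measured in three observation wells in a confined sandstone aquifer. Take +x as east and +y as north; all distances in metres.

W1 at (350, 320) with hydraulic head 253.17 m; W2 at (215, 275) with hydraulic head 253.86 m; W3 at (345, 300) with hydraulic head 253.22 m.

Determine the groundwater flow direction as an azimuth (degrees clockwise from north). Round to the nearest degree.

Taking W1 as reference: W2−W1 = (-135, -45, +0.69); W3−W1 = (-5, -20, +0.05).
Solve a·Δx + b·Δy = Δh: det = (-135)·(-20) − (-5)·(-45) = 2475.
∂h/∂x = [(+0.69)·(-20) − (+0.05)·(-45)] / 2475 = -0.004667
∂h/∂y = [(-135)·(+0.05) − (-5)·(+0.69)] / 2475 = -0.001333
Flow direction (−∇h) has components (+0.004667 E, +0.001333 N).
Azimuth = atan2(E, N) = atan2(+0.004667, +0.001333) = 74.1° ≈ 074°.

074°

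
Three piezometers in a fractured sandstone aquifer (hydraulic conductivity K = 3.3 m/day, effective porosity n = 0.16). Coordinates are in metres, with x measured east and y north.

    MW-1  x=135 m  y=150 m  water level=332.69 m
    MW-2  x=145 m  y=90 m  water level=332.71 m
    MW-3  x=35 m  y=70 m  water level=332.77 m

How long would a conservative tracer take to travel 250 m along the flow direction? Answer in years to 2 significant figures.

Taking MW-1 as reference: MW-2−MW-1 = (10, -60, +0.02); MW-3−MW-1 = (-100, -80, +0.08).
Solve a·Δx + b·Δy = Δh: det = 10·(-80) − (-100)·(-60) = -6800.
∂h/∂x = [(+0.02)·(-80) − (+0.08)·(-60)] / -6800 = -0.0004706
∂h/∂y = [10·(+0.08) − (-100)·(+0.02)] / -6800 = -0.0004118
|∇h| = √(-0.0004706² + -0.0004118²) = 0.0006253
Seepage velocity v = K·i/n = 3.3 × 0.0006253 / 0.16 = 0.0129 m/day.
t = 250 / 0.0129 = 1.938e+04 days = 53.1 years.

53 years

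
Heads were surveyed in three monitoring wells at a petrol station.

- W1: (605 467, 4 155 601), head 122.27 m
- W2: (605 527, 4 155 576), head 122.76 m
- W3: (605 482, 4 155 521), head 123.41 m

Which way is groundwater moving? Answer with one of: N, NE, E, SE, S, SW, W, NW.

Differences from W1: to W2 (Δx, Δy, Δh) = (60, -25, +0.49); to W3 = (15, -80, +1.14).
Solve a·Δx + b·Δy = Δh: det = 60·(-80) − 15·(-25) = -4425.
∂h/∂x = [(+0.49)·(-80) − (+1.14)·(-25)] / -4425 = +0.002418
∂h/∂y = [60·(+1.14) − 15·(+0.49)] / -4425 = -0.01380
Flow = −∇h = (-0.002418 east, +0.01380 north), which points north.

N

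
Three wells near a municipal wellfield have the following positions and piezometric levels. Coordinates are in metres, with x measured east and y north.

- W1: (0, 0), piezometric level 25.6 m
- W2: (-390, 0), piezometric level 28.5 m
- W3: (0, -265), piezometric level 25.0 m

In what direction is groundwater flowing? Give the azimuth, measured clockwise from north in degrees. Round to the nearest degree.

∂h/∂x = (28.5 − 25.6) / (-390 − 0) = -0.007436
∂h/∂y = (25.0 − 25.6) / (-265 − 0) = +0.002264
Flow direction (−∇h) has components (+0.007436 E, -0.002264 N).
Azimuth = atan2(E, N) = atan2(+0.007436, -0.002264) = 106.9° ≈ 107°.

107°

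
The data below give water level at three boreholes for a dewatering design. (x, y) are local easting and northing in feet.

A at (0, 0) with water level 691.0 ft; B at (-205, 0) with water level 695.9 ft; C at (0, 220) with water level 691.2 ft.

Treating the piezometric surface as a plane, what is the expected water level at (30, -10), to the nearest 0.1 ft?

∂h/∂x = (695.9 − 691.0) / (-205 − 0) = -0.02390
∂h/∂y = (691.2 − 691.0) / (220 − 0) = +0.0009091
h(30, -10) = 691.0 + (-0.02390)·(30) + (+0.0009091)·(-10) = 691.0 -0.717 -0.009 = 690.274 ft.

690.3 ft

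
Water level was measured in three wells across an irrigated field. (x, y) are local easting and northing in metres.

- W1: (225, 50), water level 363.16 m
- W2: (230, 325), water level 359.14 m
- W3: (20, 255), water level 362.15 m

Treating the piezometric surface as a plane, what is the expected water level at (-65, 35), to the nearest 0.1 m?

366.1 m

With h = a·x + b·y + c and W1 as origin, the differences give:
  5·a + 275·b = -4.02
  (-205)·a + 205·b = -1.01
Eliminate b (×205 and ×275, subtract): 57400·a = -546.350 → a = ∂h/∂x = -0.009518
Back-substitute: b = ∂h/∂y = -0.01445.
h(-65, 35) = 363.16 + (-0.009518)·(-290) + (-0.01445)·(-15) = 363.16 +2.760 +0.217 = 366.137 m.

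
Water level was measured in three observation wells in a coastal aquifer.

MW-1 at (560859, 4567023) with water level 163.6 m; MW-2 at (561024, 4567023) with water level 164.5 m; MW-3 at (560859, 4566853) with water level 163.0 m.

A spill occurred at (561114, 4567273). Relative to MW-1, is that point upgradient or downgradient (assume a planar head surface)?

∂h/∂x = (164.5 − 163.6) / (561024 − 560859) = +0.005455
∂h/∂y = (163.0 − 163.6) / (4566853 − 4567023) = +0.003529
Head at (561114, 4567273) = 163.6 + (+0.005455)·(255) + (+0.003529)·(250) = 165.87 m.
That is higher than the 163.6 m at MW-1, so the point is upgradient.

upgradient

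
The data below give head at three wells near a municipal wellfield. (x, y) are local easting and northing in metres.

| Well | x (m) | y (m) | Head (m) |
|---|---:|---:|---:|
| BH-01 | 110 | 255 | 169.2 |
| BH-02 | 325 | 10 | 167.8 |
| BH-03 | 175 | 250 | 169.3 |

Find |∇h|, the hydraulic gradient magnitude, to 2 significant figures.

Three-point gradient (reference BH-01): Δ to BH-02 = (215, -245, -1.4), Δ to BH-03 = (65, -5, +0.1).
∂h/∂x = +0.002121, ∂h/∂y = +0.007576 (det = 14850).
|∇h| = √(0.002121² + 0.007576²) = 0.007867

0.0079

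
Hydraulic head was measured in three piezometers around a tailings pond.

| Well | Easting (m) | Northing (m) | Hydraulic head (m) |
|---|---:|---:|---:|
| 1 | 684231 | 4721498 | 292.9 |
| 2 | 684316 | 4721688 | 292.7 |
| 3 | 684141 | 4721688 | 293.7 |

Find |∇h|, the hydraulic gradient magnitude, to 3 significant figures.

0.00591

With h = a·x + b·y + c and 1 as origin, the differences give:
  85·a + 190·b = -0.2
  (-90)·a + 190·b = +0.8
Eliminate b (×190 and ×190, subtract): 33250·a = -190.00 → a = ∂h/∂x = -0.005714
Back-substitute: b = ∂h/∂y = +0.001504.
|∇h| = √(-0.005714² + 0.001504²) = 0.005909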